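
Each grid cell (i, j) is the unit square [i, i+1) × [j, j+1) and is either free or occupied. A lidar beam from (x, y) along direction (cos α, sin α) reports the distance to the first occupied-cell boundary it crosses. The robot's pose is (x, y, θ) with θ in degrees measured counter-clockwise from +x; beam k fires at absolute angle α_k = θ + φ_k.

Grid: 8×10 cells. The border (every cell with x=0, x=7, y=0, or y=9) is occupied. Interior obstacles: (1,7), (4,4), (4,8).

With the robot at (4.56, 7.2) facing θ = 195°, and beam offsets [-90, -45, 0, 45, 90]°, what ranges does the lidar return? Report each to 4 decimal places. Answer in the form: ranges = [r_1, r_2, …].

beam 1: φ=-90°, α=105°
  direction (-0.2588, 0.9659); cell (4,7); t to first gridline: x 2.1637, y 0.8282 (then +3.8637 / +1.0353)
    (4,8) via y @ 0.8282  # hit
  → r_1 = 0.8282
beam 2: φ=-45°, α=150°
  direction (-0.8660, 0.5000); cell (4,7); t to first gridline: x 0.6466, y 1.6000 (then +1.1547 / +2.0000)
    (3,7) via x @ 0.6466
    (3,8) via y @ 1.6000
    (2,8) via x @ 1.8013
    (1,8) via x @ 2.9560
    (1,9) via y @ 3.6000  # hit
  → r_2 = 3.6000
beam 3: φ=0°, α=195°
  direction (-0.9659, -0.2588); cell (4,7); t to first gridline: x 0.5798, y 0.7727 (then +1.0353 / +3.8637)
    (3,7) via x @ 0.5798
    (3,6) via y @ 0.7727
    (2,6) via x @ 1.6150
    (1,6) via x @ 2.6503
    (0,6) via x @ 3.6856  # hit
  → r_3 = 3.6856
beam 4: φ=45°, α=240°
  direction (-0.5000, -0.8660); cell (4,7); t to first gridline: x 1.1200, y 0.2309 (then +2.0000 / +1.1547)
    (4,6) via y @ 0.2309
    (3,6) via x @ 1.1200
    (3,5) via y @ 1.3856
    (3,4) via y @ 2.5403
    (2,4) via x @ 3.1200
    (2,3) via y @ 3.6950
    (2,2) via y @ 4.8497
    (1,2) via x @ 5.1200
    (1,1) via y @ 6.0044
    (0,1) via x @ 7.1200  # hit
  → r_4 = 7.1200
beam 5: φ=90°, α=285°
  direction (0.2588, -0.9659); cell (4,7); t to first gridline: x 1.7000, y 0.2071 (then +3.8637 / +1.0353)
    (4,6) via y @ 0.2071
    (4,5) via y @ 1.2423
    (5,5) via x @ 1.7000
    (5,4) via y @ 2.2776
    (5,3) via y @ 3.3129
    (5,2) via y @ 4.3482
    (5,1) via y @ 5.3834
    (6,1) via x @ 5.5637
    (6,0) via y @ 6.4187  # hit
  → r_5 = 6.4187

ranges = [0.8282, 3.6000, 3.6856, 7.1200, 6.4187]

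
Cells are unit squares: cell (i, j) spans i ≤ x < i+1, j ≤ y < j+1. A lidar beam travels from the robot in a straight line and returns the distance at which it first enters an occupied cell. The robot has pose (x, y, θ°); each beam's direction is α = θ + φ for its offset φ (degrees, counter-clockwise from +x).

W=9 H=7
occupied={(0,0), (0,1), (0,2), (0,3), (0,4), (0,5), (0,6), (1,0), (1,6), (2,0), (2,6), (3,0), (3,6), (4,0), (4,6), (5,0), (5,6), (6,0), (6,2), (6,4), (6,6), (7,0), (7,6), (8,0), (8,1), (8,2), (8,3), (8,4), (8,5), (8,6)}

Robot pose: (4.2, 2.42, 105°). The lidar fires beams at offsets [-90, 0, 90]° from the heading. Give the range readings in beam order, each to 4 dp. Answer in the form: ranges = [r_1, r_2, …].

ranges = [1.8635, 3.7063, 3.3129]

beam 1: φ=-90°, α=15°
  direction (0.9659, 0.2588); cell (4,2); t to first gridline: x 0.8282, y 2.2409 (then +1.0353 / +3.8637)
    (5,2) via x @ 0.8282
    (6,2) via x @ 1.8635  # hit
  → r_1 = 1.8635
beam 2: φ=0°, α=105°
  direction (-0.2588, 0.9659); cell (4,2); t to first gridline: x 0.7727, y 0.6005 (then +3.8637 / +1.0353)
    (4,3) via y @ 0.6005
    (3,3) via x @ 0.7727
    (3,4) via y @ 1.6357
    (3,5) via y @ 2.6710
    (3,6) via y @ 3.7063  # hit
  → r_2 = 3.7063
beam 3: φ=90°, α=195°
  direction (-0.9659, -0.2588); cell (4,2); t to first gridline: x 0.2071, y 1.6228 (then +1.0353 / +3.8637)
    (3,2) via x @ 0.2071
    (2,2) via x @ 1.2423
    (2,1) via y @ 1.6228
    (1,1) via x @ 2.2776
    (0,1) via x @ 3.3129  # hit
  → r_3 = 3.3129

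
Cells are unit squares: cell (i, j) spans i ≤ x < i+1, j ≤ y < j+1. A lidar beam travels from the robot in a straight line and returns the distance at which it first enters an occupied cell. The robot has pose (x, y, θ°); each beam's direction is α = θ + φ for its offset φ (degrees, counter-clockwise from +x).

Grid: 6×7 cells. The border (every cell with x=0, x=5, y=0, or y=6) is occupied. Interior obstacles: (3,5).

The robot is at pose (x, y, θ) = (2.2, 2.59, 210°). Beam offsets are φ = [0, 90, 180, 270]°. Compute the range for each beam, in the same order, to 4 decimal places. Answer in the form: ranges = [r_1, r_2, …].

ranges = [1.3856, 1.8360, 3.2332, 2.4000]

beam 1: φ=0°, α=210°
  direction (-0.8660, -0.5000); cell (2,2); t to first gridline: x 0.2309, y 1.1800 (then +1.1547 / +2.0000)
    (1,2) via x @ 0.2309
    (1,1) via y @ 1.1800
    (0,1) via x @ 1.3856  # hit
  → r_1 = 1.3856
beam 2: φ=90°, α=300°
  direction (0.5000, -0.8660); cell (2,2); t to first gridline: x 1.6000, y 0.6813 (then +2.0000 / +1.1547)
    (2,1) via y @ 0.6813
    (3,1) via x @ 1.6000
    (3,0) via y @ 1.8360  # hit
  → r_2 = 1.8360
beam 3: φ=180°, α=30°
  direction (0.8660, 0.5000); cell (2,2); t to first gridline: x 0.9238, y 0.8200 (then +1.1547 / +2.0000)
    (2,3) via y @ 0.8200
    (3,3) via x @ 0.9238
    (4,3) via x @ 2.0785
    (4,4) via y @ 2.8200
    (5,4) via x @ 3.2332  # hit
  → r_3 = 3.2332
beam 4: φ=270°, α=120°
  direction (-0.5000, 0.8660); cell (2,2); t to first gridline: x 0.4000, y 0.4734 (then +2.0000 / +1.1547)
    (1,2) via x @ 0.4000
    (1,3) via y @ 0.4734
    (1,4) via y @ 1.6281
    (0,4) via x @ 2.4000  # hit
  → r_4 = 2.4000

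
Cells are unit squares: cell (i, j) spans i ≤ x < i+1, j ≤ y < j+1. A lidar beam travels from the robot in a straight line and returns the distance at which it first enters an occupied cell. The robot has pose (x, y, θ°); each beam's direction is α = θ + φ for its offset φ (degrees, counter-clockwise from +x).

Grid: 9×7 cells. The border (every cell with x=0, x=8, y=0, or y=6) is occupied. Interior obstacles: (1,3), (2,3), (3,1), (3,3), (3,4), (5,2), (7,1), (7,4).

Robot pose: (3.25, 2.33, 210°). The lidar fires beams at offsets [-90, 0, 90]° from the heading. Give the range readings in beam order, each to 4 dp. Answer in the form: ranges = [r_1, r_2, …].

ranges = [0.7736, 2.5981, 0.3811]

beam 1: φ=-90°, α=120°
  cosα=-0.5000 sinα=0.8660 | (3,2) | tMaxX 0.5000 tMaxY 0.7736 | tΔX 2.0000 tΔY 1.1547
    t=0.5000 [x] (2,2)
    t=0.7736 [y] (2,3) — stop
  → r_1 = 0.7736
beam 2: φ=0°, α=210°
  cosα=-0.8660 sinα=-0.5000 | (3,2) | tMaxX 0.2887 tMaxY 0.6600 | tΔX 1.1547 tΔY 2.0000
    t=0.2887 [x] (2,2)
    t=0.6600 [y] (2,1)
    t=1.4434 [x] (1,1)
    t=2.5981 [x] (0,1) — stop
  → r_2 = 2.5981
beam 3: φ=90°, α=300°
  cosα=0.5000 sinα=-0.8660 | (3,2) | tMaxX 1.5000 tMaxY 0.3811 | tΔX 2.0000 tΔY 1.1547
    t=0.3811 [y] (3,1) — stop
  → r_3 = 0.3811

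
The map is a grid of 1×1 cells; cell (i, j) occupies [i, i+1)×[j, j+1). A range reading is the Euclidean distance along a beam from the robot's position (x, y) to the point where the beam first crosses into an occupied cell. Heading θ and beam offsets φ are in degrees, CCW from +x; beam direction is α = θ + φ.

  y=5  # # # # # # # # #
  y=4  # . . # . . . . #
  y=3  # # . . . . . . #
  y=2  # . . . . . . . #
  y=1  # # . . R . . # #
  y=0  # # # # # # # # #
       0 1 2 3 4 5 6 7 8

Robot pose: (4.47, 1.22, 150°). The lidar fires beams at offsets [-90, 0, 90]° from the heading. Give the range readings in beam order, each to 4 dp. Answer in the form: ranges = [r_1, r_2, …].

ranges = [4.3648, 3.5600, 0.2540]

beam 1: φ=-90°, α=60°
  cosα=0.5000 sinα=0.8660 | (4,1) | tMaxX 1.0600 tMaxY 0.9007 | tΔX 2.0000 tΔY 1.1547
    t=0.9007 [y] (4,2)
    t=1.0600 [x] (5,2)
    t=2.0554 [y] (5,3)
    t=3.0600 [x] (6,3)
    t=3.2101 [y] (6,4)
    t=4.3648 [y] (6,5) — stop
  → r_1 = 4.3648
beam 2: φ=0°, α=150°
  cosα=-0.8660 sinα=0.5000 | (4,1) | tMaxX 0.5427 tMaxY 1.5600 | tΔX 1.1547 tΔY 2.0000
    t=0.5427 [x] (3,1)
    t=1.5600 [y] (3,2)
    t=1.6974 [x] (2,2)
    t=2.8521 [x] (1,2)
    t=3.5600 [y] (1,3) — stop
  → r_2 = 3.5600
beam 3: φ=90°, α=240°
  cosα=-0.5000 sinα=-0.8660 | (4,1) | tMaxX 0.9400 tMaxY 0.2540 | tΔX 2.0000 tΔY 1.1547
    t=0.2540 [y] (4,0) — stop
  → r_3 = 0.2540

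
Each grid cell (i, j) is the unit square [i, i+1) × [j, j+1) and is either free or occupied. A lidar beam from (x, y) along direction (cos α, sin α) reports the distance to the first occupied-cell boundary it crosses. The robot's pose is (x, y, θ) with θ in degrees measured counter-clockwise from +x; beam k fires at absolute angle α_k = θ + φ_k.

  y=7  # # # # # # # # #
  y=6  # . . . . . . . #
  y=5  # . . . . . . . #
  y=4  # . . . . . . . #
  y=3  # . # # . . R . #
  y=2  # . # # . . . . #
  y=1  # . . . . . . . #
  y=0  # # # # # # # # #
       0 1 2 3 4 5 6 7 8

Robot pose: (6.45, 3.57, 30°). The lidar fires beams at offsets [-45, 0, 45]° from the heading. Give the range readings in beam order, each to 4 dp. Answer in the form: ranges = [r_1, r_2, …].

ranges = [1.6047, 1.7898, 3.5510]

beam 1: φ=-45°, α=345°
  d=(0.9659,-0.2588)  start (6,3)  tX=0.5694 tY=2.2023  stride 1/|dx|=1.0353 1/|dy|=3.8637
    cross x-line → (7,3), t=0.5694
    cross x-line → (8,3), t=1.6047 (wall)
  → r_1 = 1.6047
beam 2: φ=0°, α=30°
  d=(0.8660,0.5000)  start (6,3)  tX=0.6351 tY=0.8600  stride 1/|dx|=1.1547 1/|dy|=2.0000
    cross x-line → (7,3), t=0.6351
    cross y-line → (7,4), t=0.8600
    cross x-line → (8,4), t=1.7898 (wall)
  → r_2 = 1.7898
beam 3: φ=45°, α=75°
  d=(0.2588,0.9659)  start (6,3)  tX=2.1250 tY=0.4452  stride 1/|dx|=3.8637 1/|dy|=1.0353
    cross y-line → (6,4), t=0.4452
    cross y-line → (6,5), t=1.4804
    cross x-line → (7,5), t=2.1250
    cross y-line → (7,6), t=2.5157
    cross y-line → (7,7), t=3.5510 (wall)
  → r_3 = 3.5510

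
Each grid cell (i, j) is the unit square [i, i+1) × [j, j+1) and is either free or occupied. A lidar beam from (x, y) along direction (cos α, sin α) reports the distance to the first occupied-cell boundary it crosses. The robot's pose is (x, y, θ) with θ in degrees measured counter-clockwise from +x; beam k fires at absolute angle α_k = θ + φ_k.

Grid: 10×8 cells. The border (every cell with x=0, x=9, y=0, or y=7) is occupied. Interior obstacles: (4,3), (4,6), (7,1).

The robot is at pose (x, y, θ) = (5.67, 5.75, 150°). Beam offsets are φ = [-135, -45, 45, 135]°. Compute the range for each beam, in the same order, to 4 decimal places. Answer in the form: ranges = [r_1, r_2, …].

ranges = [3.4475, 1.2941, 4.8347, 4.9176]

beam 1: φ=-135°, α=15°
  d=(0.9659,0.2588)  start (5,5)  tX=0.3416 tY=0.9659  stride 1/|dx|=1.0353 1/|dy|=3.8637
    cross x-line → (6,5), t=0.3416
    cross y-line → (6,6), t=0.9659
    cross x-line → (7,6), t=1.3769
    cross x-line → (8,6), t=2.4122
    cross x-line → (9,6), t=3.4475 (wall)
  → r_1 = 3.4475
beam 2: φ=-45°, α=105°
  d=(-0.2588,0.9659)  start (5,5)  tX=2.5887 tY=0.2588  stride 1/|dx|=3.8637 1/|dy|=1.0353
    cross y-line → (5,6), t=0.2588
    cross y-line → (5,7), t=1.2941 (wall)
  → r_2 = 1.2941
beam 3: φ=45°, α=195°
  d=(-0.9659,-0.2588)  start (5,5)  tX=0.6936 tY=2.8978  stride 1/|dx|=1.0353 1/|dy|=3.8637
    cross x-line → (4,5), t=0.6936
    cross x-line → (3,5), t=1.7289
    cross x-line → (2,5), t=2.7642
    cross y-line → (2,4), t=2.8978
    cross x-line → (1,4), t=3.7995
    cross x-line → (0,4), t=4.8347 (wall)
  → r_3 = 4.8347
beam 4: φ=135°, α=285°
  d=(0.2588,-0.9659)  start (5,5)  tX=1.2750 tY=0.7765  stride 1/|dx|=3.8637 1/|dy|=1.0353
    cross y-line → (5,4), t=0.7765
    cross x-line → (6,4), t=1.2750
    cross y-line → (6,3), t=1.8117
    cross y-line → (6,2), t=2.8470
    cross y-line → (6,1), t=3.8823
    cross y-line → (6,0), t=4.9176 (wall)
  → r_4 = 4.9176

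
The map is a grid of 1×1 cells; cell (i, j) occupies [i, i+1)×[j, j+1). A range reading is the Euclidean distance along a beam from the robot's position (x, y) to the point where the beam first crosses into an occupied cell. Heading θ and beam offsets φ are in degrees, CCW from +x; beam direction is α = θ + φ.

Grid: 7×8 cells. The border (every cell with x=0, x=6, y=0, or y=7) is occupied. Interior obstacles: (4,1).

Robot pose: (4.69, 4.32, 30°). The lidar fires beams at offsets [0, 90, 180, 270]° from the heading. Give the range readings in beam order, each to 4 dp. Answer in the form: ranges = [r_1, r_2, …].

ranges = [1.5127, 3.0946, 4.2608, 2.6200]

beam 1: φ=0°, α=30°
  direction (0.8660, 0.5000); cell (4,4); t to first gridline: x 0.3580, y 1.3600 (then +1.1547 / +2.0000)
    (5,4) via x @ 0.3580
    (5,5) via y @ 1.3600
    (6,5) via x @ 1.5127  # hit
  → r_1 = 1.5127
beam 2: φ=90°, α=120°
  direction (-0.5000, 0.8660); cell (4,4); t to first gridline: x 1.3800, y 0.7852 (then +2.0000 / +1.1547)
    (4,5) via y @ 0.7852
    (3,5) via x @ 1.3800
    (3,6) via y @ 1.9399
    (3,7) via y @ 3.0946  # hit
  → r_2 = 3.0946
beam 3: φ=180°, α=210°
  direction (-0.8660, -0.5000); cell (4,4); t to first gridline: x 0.7967, y 0.6400 (then +1.1547 / +2.0000)
    (4,3) via y @ 0.6400
    (3,3) via x @ 0.7967
    (2,3) via x @ 1.9514
    (2,2) via y @ 2.6400
    (1,2) via x @ 3.1061
    (0,2) via x @ 4.2608  # hit
  → r_3 = 4.2608
beam 4: φ=270°, α=300°
  direction (0.5000, -0.8660); cell (4,4); t to first gridline: x 0.6200, y 0.3695 (then +2.0000 / +1.1547)
    (4,3) via y @ 0.3695
    (5,3) via x @ 0.6200
    (5,2) via y @ 1.5242
    (6,2) via x @ 2.6200  # hit
  → r_4 = 2.6200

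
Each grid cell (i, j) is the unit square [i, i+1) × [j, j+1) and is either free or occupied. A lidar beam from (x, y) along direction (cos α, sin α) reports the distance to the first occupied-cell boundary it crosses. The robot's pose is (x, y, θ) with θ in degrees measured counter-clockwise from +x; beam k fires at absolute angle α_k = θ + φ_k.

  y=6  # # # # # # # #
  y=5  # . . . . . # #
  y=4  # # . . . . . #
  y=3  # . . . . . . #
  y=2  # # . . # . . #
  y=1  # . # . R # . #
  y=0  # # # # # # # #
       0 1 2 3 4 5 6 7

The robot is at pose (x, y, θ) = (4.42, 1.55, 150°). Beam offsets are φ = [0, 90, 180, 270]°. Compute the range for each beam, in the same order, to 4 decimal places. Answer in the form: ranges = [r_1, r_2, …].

beam 1: φ=0°, α=150°
  cosα=-0.8660 sinα=0.5000 | (4,1) | tMaxX 0.4850 tMaxY 0.9000 | tΔX 1.1547 tΔY 2.0000
    t=0.4850 [x] (3,1)
    t=0.9000 [y] (3,2)
    t=1.6397 [x] (2,2)
    t=2.7944 [x] (1,2) — stop
  → r_1 = 2.7944
beam 2: φ=90°, α=240°
  cosα=-0.5000 sinα=-0.8660 | (4,1) | tMaxX 0.8400 tMaxY 0.6351 | tΔX 2.0000 tΔY 1.1547
    t=0.6351 [y] (4,0) — stop
  → r_2 = 0.6351
beam 3: φ=180°, α=330°
  cosα=0.8660 sinα=-0.5000 | (4,1) | tMaxX 0.6697 tMaxY 1.1000 | tΔX 1.1547 tΔY 2.0000
    t=0.6697 [x] (5,1) — stop
  → r_3 = 0.6697
beam 4: φ=270°, α=60°
  cosα=0.5000 sinα=0.8660 | (4,1) | tMaxX 1.1600 tMaxY 0.5196 | tΔX 2.0000 tΔY 1.1547
    t=0.5196 [y] (4,2) — stop
  → r_4 = 0.5196

ranges = [2.7944, 0.6351, 0.6697, 0.5196]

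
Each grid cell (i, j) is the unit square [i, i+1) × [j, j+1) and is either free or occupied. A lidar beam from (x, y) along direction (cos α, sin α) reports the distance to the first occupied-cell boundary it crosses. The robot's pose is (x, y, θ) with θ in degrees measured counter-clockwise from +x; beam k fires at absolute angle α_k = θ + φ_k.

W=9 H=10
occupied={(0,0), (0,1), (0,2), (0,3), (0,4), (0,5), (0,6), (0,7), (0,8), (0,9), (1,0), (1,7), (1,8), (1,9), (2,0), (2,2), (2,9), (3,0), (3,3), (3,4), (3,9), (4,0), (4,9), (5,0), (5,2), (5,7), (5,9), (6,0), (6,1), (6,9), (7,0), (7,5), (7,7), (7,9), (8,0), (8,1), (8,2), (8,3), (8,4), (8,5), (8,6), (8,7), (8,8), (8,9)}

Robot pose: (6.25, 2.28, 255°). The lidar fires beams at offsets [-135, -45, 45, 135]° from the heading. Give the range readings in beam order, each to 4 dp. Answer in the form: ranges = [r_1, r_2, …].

beam 1: φ=-135°, α=120°
  cosα=-0.5000 sinα=0.8660 | (6,2) | tMaxX 0.5000 tMaxY 0.8314 | tΔX 2.0000 tΔY 1.1547
    t=0.5000 [x] (5,2) — stop
  → r_1 = 0.5000
beam 2: φ=-45°, α=210°
  cosα=-0.8660 sinα=-0.5000 | (6,2) | tMaxX 0.2887 tMaxY 0.5600 | tΔX 1.1547 tΔY 2.0000
    t=0.2887 [x] (5,2) — stop
  → r_2 = 0.2887
beam 3: φ=45°, α=300°
  cosα=0.5000 sinα=-0.8660 | (6,2) | tMaxX 1.5000 tMaxY 0.3233 | tΔX 2.0000 tΔY 1.1547
    t=0.3233 [y] (6,1) — stop
  → r_3 = 0.3233
beam 4: φ=135°, α=30°
  cosα=0.8660 sinα=0.5000 | (6,2) | tMaxX 0.8660 tMaxY 1.4400 | tΔX 1.1547 tΔY 2.0000
    t=0.8660 [x] (7,2)
    t=1.4400 [y] (7,3)
    t=2.0207 [x] (8,3) — stop
  → r_4 = 2.0207

ranges = [0.5000, 0.2887, 0.3233, 2.0207]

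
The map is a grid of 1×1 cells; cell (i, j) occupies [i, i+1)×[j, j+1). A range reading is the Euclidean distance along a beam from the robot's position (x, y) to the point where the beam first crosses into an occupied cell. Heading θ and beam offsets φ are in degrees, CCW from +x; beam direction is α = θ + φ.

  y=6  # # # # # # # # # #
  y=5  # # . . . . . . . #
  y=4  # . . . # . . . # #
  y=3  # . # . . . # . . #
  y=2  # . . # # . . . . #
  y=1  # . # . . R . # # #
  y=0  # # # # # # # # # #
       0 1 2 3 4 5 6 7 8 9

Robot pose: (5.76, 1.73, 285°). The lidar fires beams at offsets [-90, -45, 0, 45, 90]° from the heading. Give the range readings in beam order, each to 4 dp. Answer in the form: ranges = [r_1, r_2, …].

ranges = [2.8205, 0.8429, 0.7558, 1.4318, 3.3543]

beam 1: φ=-90°, α=195°
  dir = (cos 195°, sin 195°) = (-0.9659, -0.2588); from cell (5,1)
  next x-line at t=0.7868, next y-line at t=2.8205; Δt_x=1.0353, Δt_y=3.8637
    x: enter (4,1) at t=0.7868
    x: enter (3,1) at t=1.8221
    y: enter (3,0) at t=2.8205 ← occupied
  → r_1 = 2.8205
beam 2: φ=-45°, α=240°
  dir = (cos 240°, sin 240°) = (-0.5000, -0.8660); from cell (5,1)
  next x-line at t=1.5200, next y-line at t=0.8429; Δt_x=2.0000, Δt_y=1.1547
    y: enter (5,0) at t=0.8429 ← occupied
  → r_2 = 0.8429
beam 3: φ=0°, α=285°
  dir = (cos 285°, sin 285°) = (0.2588, -0.9659); from cell (5,1)
  next x-line at t=0.9273, next y-line at t=0.7558; Δt_x=3.8637, Δt_y=1.0353
    y: enter (5,0) at t=0.7558 ← occupied
  → r_3 = 0.7558
beam 4: φ=45°, α=330°
  dir = (cos 330°, sin 330°) = (0.8660, -0.5000); from cell (5,1)
  next x-line at t=0.2771, next y-line at t=1.4600; Δt_x=1.1547, Δt_y=2.0000
    x: enter (6,1) at t=0.2771
    x: enter (7,1) at t=1.4318 ← occupied
  → r_4 = 1.4318
beam 5: φ=90°, α=15°
  dir = (cos 15°, sin 15°) = (0.9659, 0.2588); from cell (5,1)
  next x-line at t=0.2485, next y-line at t=1.0432; Δt_x=1.0353, Δt_y=3.8637
    x: enter (6,1) at t=0.2485
    y: enter (6,2) at t=1.0432
    x: enter (7,2) at t=1.2837
    x: enter (8,2) at t=2.3190
    x: enter (9,2) at t=3.3543 ← occupied
  → r_5 = 3.3543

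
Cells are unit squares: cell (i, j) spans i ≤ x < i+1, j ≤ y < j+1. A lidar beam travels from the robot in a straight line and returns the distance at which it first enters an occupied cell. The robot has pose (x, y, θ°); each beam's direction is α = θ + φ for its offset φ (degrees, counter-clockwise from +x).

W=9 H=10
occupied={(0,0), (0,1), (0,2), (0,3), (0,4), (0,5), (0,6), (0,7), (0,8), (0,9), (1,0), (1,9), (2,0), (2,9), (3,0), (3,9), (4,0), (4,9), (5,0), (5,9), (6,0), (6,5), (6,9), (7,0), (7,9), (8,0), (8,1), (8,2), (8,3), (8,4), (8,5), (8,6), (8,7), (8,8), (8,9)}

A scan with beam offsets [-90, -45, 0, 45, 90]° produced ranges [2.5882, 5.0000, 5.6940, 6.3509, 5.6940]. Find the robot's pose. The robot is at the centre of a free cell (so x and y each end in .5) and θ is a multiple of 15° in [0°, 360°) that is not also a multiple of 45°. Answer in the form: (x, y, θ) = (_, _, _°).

(x, y, θ) = (2.5, 3.5, 15°)

Enumerate (i+0.5, j+0.5, θ) over the 55 free cells and 16 admissible headings. For each, cast all 5 beams and compare to the given ranges.
  (6.5, 1.5, 255°): beam 1 = 5.6940 ≠ 2.5882 ✗
  (4.5, 3.5, 285°): beam 1 = 3.6235 ≠ 2.5882 ✗
  (3.5, 5.5, 75°): beam 1 = 4.6587 ≠ 2.5882 ✗
  (7.5, 1.5, 105°): beam 1 = 0.5176 ≠ 2.5882 ✗
  …
  (2.5, 3.5, 15°): r_1=2.5882, r_2=5.0000, r_3=5.6940, r_4=6.3509, r_5=5.6940 — all match ✓
Only this pose fits every beam.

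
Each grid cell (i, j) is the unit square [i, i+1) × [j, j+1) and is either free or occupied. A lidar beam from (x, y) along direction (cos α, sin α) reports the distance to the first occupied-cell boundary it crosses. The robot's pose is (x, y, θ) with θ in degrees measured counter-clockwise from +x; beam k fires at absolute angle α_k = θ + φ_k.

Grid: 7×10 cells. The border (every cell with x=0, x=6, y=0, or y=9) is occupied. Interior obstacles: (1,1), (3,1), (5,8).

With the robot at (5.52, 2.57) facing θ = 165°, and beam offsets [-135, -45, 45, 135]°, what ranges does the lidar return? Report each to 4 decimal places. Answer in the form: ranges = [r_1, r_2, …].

beam 1: φ=-135°, α=30°
  dir = (cos 30°, sin 30°) = (0.8660, 0.5000); from cell (5,2)
  next x-line at t=0.5543, next y-line at t=0.8600; Δt_x=1.1547, Δt_y=2.0000
    x: enter (6,2) at t=0.5543 ← occupied
  → r_1 = 0.5543
beam 2: φ=-45°, α=120°
  dir = (cos 120°, sin 120°) = (-0.5000, 0.8660); from cell (5,2)
  next x-line at t=1.0400, next y-line at t=0.4965; Δt_x=2.0000, Δt_y=1.1547
    y: enter (5,3) at t=0.4965
    x: enter (4,3) at t=1.0400
    y: enter (4,4) at t=1.6512
    y: enter (4,5) at t=2.8059
    x: enter (3,5) at t=3.0400
    y: enter (3,6) at t=3.9606
    x: enter (2,6) at t=5.0400
    y: enter (2,7) at t=5.1153
    y: enter (2,8) at t=6.2700
    x: enter (1,8) at t=7.0400
    y: enter (1,9) at t=7.4247 ← occupied
  → r_2 = 7.4247
beam 3: φ=45°, α=210°
  dir = (cos 210°, sin 210°) = (-0.8660, -0.5000); from cell (5,2)
  next x-line at t=0.6004, next y-line at t=1.1400; Δt_x=1.1547, Δt_y=2.0000
    x: enter (4,2) at t=0.6004
    y: enter (4,1) at t=1.1400
    x: enter (3,1) at t=1.7551 ← occupied
  → r_3 = 1.7551
beam 4: φ=135°, α=300°
  dir = (cos 300°, sin 300°) = (0.5000, -0.8660); from cell (5,2)
  next x-line at t=0.9600, next y-line at t=0.6582; Δt_x=2.0000, Δt_y=1.1547
    y: enter (5,1) at t=0.6582
    x: enter (6,1) at t=0.9600 ← occupied
  → r_4 = 0.9600

ranges = [0.5543, 7.4247, 1.7551, 0.9600]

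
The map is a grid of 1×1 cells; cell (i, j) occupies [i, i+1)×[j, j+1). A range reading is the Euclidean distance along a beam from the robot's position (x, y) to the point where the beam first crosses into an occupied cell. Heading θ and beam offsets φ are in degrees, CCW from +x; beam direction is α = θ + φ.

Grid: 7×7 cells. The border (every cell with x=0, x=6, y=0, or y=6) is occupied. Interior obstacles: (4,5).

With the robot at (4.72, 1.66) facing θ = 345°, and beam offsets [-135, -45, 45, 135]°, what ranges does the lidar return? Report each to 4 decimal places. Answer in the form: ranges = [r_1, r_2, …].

ranges = [1.3200, 0.7621, 1.4780, 5.0114]

beam 1: φ=-135°, α=210°
  dir = (cos 210°, sin 210°) = (-0.8660, -0.5000); from cell (4,1)
  next x-line at t=0.8314, next y-line at t=1.3200; Δt_x=1.1547, Δt_y=2.0000
    x: enter (3,1) at t=0.8314
    y: enter (3,0) at t=1.3200 ← occupied
  → r_1 = 1.3200
beam 2: φ=-45°, α=300°
  dir = (cos 300°, sin 300°) = (0.5000, -0.8660); from cell (4,1)
  next x-line at t=0.5600, next y-line at t=0.7621; Δt_x=2.0000, Δt_y=1.1547
    x: enter (5,1) at t=0.5600
    y: enter (5,0) at t=0.7621 ← occupied
  → r_2 = 0.7621
beam 3: φ=45°, α=30°
  dir = (cos 30°, sin 30°) = (0.8660, 0.5000); from cell (4,1)
  next x-line at t=0.3233, next y-line at t=0.6800; Δt_x=1.1547, Δt_y=2.0000
    x: enter (5,1) at t=0.3233
    y: enter (5,2) at t=0.6800
    x: enter (6,2) at t=1.4780 ← occupied
  → r_3 = 1.4780
beam 4: φ=135°, α=120°
  dir = (cos 120°, sin 120°) = (-0.5000, 0.8660); from cell (4,1)
  next x-line at t=1.4400, next y-line at t=0.3926; Δt_x=2.0000, Δt_y=1.1547
    y: enter (4,2) at t=0.3926
    x: enter (3,2) at t=1.4400
    y: enter (3,3) at t=1.5473
    y: enter (3,4) at t=2.7020
    x: enter (2,4) at t=3.4400
    y: enter (2,5) at t=3.8567
    y: enter (2,6) at t=5.0114 ← occupied
  → r_4 = 5.0114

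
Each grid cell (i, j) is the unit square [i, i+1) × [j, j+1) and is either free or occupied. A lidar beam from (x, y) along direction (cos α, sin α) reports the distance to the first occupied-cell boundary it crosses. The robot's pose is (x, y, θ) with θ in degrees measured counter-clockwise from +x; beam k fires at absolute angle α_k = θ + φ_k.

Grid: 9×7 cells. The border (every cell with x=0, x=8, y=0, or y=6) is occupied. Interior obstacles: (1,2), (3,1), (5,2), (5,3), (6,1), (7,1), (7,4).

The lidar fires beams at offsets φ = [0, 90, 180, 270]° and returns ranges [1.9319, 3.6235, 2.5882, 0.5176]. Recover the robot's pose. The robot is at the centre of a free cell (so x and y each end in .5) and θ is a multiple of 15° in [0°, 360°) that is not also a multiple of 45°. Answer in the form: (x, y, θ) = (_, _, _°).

Candidates: 28 free-cell centres × 16 headings = 448 poses. Raycast each; keep the one whose scan matches to 4 dp.
  (5.5, 5.5, 210°): beam 1 = 5.0000 ≠ 1.9319 ✗
  (4.5, 2.5, 195°): beam 1 = 3.6235 ≠ 1.9319 ✗
  (1.5, 3.5, 120°): beam 1 = 1.0000 ≠ 1.9319 ✗
  (1.5, 1.5, 285°): beam 1 = 0.5176 ≠ 1.9319 ✗
  (5.5, 5.5, 105°): beam 1 = 0.5176 ≠ 1.9319 ✗
  …
  (4.5, 5.5, 165°): r_1=1.9319, r_2=3.6235, r_3=2.5882, r_4=0.5176 — all match ✓
No second candidate reproduces the full scan.

(x, y, θ) = (4.5, 5.5, 165°)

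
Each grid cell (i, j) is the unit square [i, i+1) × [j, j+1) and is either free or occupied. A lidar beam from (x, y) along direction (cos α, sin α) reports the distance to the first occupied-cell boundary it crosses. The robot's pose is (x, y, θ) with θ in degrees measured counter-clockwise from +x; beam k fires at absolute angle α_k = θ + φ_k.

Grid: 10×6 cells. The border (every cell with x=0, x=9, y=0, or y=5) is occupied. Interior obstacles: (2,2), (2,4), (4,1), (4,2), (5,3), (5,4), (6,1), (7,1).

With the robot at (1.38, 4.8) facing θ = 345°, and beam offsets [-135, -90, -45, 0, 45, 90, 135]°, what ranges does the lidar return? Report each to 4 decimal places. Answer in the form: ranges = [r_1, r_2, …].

ranges = [0.4388, 1.4682, 2.0785, 0.6419, 0.4000, 0.2071, 0.2309]

beam 1: φ=-135°, α=210°
  dir = (cos 210°, sin 210°) = (-0.8660, -0.5000); from cell (1,4)
  next x-line at t=0.4388, next y-line at t=1.6000; Δt_x=1.1547, Δt_y=2.0000
    x: enter (0,4) at t=0.4388 ← occupied
  → r_1 = 0.4388
beam 2: φ=-90°, α=255°
  dir = (cos 255°, sin 255°) = (-0.2588, -0.9659); from cell (1,4)
  next x-line at t=1.4682, next y-line at t=0.8282; Δt_x=3.8637, Δt_y=1.0353
    y: enter (1,3) at t=0.8282
    x: enter (0,3) at t=1.4682 ← occupied
  → r_2 = 1.4682
beam 3: φ=-45°, α=300°
  dir = (cos 300°, sin 300°) = (0.5000, -0.8660); from cell (1,4)
  next x-line at t=1.2400, next y-line at t=0.9238; Δt_x=2.0000, Δt_y=1.1547
    y: enter (1,3) at t=0.9238
    x: enter (2,3) at t=1.2400
    y: enter (2,2) at t=2.0785 ← occupied
  → r_3 = 2.0785
beam 4: φ=0°, α=345°
  dir = (cos 345°, sin 345°) = (0.9659, -0.2588); from cell (1,4)
  next x-line at t=0.6419, next y-line at t=3.0910; Δt_x=1.0353, Δt_y=3.8637
    x: enter (2,4) at t=0.6419 ← occupied
  → r_4 = 0.6419
beam 5: φ=45°, α=30°
  dir = (cos 30°, sin 30°) = (0.8660, 0.5000); from cell (1,4)
  next x-line at t=0.7159, next y-line at t=0.4000; Δt_x=1.1547, Δt_y=2.0000
    y: enter (1,5) at t=0.4000 ← occupied
  → r_5 = 0.4000
beam 6: φ=90°, α=75°
  dir = (cos 75°, sin 75°) = (0.2588, 0.9659); from cell (1,4)
  next x-line at t=2.3955, next y-line at t=0.2071; Δt_x=3.8637, Δt_y=1.0353
    y: enter (1,5) at t=0.2071 ← occupied
  → r_6 = 0.2071
beam 7: φ=135°, α=120°
  dir = (cos 120°, sin 120°) = (-0.5000, 0.8660); from cell (1,4)
  next x-line at t=0.7600, next y-line at t=0.2309; Δt_x=2.0000, Δt_y=1.1547
    y: enter (1,5) at t=0.2309 ← occupied
  → r_7 = 0.2309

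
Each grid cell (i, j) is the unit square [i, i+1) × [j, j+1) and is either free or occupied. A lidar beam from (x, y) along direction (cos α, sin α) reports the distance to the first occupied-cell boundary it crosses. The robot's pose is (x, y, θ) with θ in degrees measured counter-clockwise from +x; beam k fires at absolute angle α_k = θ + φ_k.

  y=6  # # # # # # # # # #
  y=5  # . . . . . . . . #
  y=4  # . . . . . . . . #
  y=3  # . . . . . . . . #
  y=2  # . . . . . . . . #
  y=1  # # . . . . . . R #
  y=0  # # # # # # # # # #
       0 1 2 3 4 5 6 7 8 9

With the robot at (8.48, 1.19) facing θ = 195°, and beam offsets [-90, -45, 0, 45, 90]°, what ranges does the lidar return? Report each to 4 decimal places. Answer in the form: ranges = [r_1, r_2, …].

beam 1: φ=-90°, α=105°
  d=(-0.2588,0.9659)  start (8,1)  tX=1.8546 tY=0.8386  stride 1/|dx|=3.8637 1/|dy|=1.0353
    cross y-line → (8,2), t=0.8386
    cross x-line → (7,2), t=1.8546
    cross y-line → (7,3), t=1.8738
    cross y-line → (7,4), t=2.9091
    cross y-line → (7,5), t=3.9444
    cross y-line → (7,6), t=4.9797 (wall)
  → r_1 = 4.9797
beam 2: φ=-45°, α=150°
  d=(-0.8660,0.5000)  start (8,1)  tX=0.5543 tY=1.6200  stride 1/|dx|=1.1547 1/|dy|=2.0000
    cross x-line → (7,1), t=0.5543
    cross y-line → (7,2), t=1.6200
    cross x-line → (6,2), t=1.7090
    cross x-line → (5,2), t=2.8637
    cross y-line → (5,3), t=3.6200
    cross x-line → (4,3), t=4.0184
    cross x-line → (3,3), t=5.1731
    cross y-line → (3,4), t=5.6200
    cross x-line → (2,4), t=6.3278
    cross x-line → (1,4), t=7.4825
    cross y-line → (1,5), t=7.6200
    cross x-line → (0,5), t=8.6372 (wall)
  → r_2 = 8.6372
beam 3: φ=0°, α=195°
  d=(-0.9659,-0.2588)  start (8,1)  tX=0.4969 tY=0.7341  stride 1/|dx|=1.0353 1/|dy|=3.8637
    cross x-line → (7,1), t=0.4969
    cross y-line → (7,0), t=0.7341 (wall)
  → r_3 = 0.7341
beam 4: φ=45°, α=240°
  d=(-0.5000,-0.8660)  start (8,1)  tX=0.9600 tY=0.2194  stride 1/|dx|=2.0000 1/|dy|=1.1547
    cross y-line → (8,0), t=0.2194 (wall)
  → r_4 = 0.2194
beam 5: φ=90°, α=285°
  d=(0.2588,-0.9659)  start (8,1)  tX=2.0091 tY=0.1967  stride 1/|dx|=3.8637 1/|dy|=1.0353
    cross y-line → (8,0), t=0.1967 (wall)
  → r_5 = 0.1967

ranges = [4.9797, 8.6372, 0.7341, 0.2194, 0.1967]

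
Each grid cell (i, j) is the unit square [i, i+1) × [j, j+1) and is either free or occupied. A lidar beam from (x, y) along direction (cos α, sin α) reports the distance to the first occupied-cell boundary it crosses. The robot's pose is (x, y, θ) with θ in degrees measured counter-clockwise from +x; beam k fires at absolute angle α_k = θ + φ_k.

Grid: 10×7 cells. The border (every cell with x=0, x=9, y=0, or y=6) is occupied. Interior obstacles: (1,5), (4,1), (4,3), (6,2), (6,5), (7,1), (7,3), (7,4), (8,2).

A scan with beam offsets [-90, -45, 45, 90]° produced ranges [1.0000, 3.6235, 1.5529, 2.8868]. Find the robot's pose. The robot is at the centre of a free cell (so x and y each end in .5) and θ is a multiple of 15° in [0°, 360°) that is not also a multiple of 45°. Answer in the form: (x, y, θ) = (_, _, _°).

(x, y, θ) = (4.5, 5.5, 240°)

The pose lattice has 31·16 = 496 candidates. Test each by forward raycasting.
  (1.5, 1.5, 120°): beam 1 = 3.0000 ≠ 1.0000 ✗
  (5.5, 2.5, 60°): beam 1 = 0.5774 ≠ 1.0000 ✗
  (1.5, 3.5, 330°): beam 2 = 2.5882 ≠ 3.6235 ✗
  (5.5, 2.5, 210°): beam 2 = 4.6587 ≠ 3.6235 ✗
  …
  (4.5, 5.5, 240°): r_1=1.0000, r_2=3.6235, r_3=1.5529, r_4=2.8868 — all match ✓
No second candidate reproduces the full scan.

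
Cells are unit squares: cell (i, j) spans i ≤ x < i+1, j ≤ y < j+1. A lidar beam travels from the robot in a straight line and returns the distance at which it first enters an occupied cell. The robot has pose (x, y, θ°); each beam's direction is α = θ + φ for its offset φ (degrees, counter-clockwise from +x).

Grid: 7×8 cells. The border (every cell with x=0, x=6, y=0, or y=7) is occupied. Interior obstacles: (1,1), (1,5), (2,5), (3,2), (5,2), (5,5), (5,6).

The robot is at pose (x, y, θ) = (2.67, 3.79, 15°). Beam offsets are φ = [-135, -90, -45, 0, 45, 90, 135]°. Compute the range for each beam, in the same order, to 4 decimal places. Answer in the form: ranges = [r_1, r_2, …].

beam 1: φ=-135°, α=240°
  cosα=-0.5000 sinα=-0.8660 | (2,3) | tMaxX 1.3400 tMaxY 0.9122 | tΔX 2.0000 tΔY 1.1547
    t=0.9122 [y] (2,2)
    t=1.3400 [x] (1,2)
    t=2.0669 [y] (1,1) — stop
  → r_1 = 2.0669
beam 2: φ=-90°, α=285°
  cosα=0.2588 sinα=-0.9659 | (2,3) | tMaxX 1.2750 tMaxY 0.8179 | tΔX 3.8637 tΔY 1.0353
    t=0.8179 [y] (2,2)
    t=1.2750 [x] (3,2) — stop
  → r_2 = 1.2750
beam 3: φ=-45°, α=330°
  cosα=0.8660 sinα=-0.5000 | (2,3) | tMaxX 0.3811 tMaxY 1.5800 | tΔX 1.1547 tΔY 2.0000
    t=0.3811 [x] (3,3)
    t=1.5358 [x] (4,3)
    t=1.5800 [y] (4,2)
    t=2.6905 [x] (5,2) — stop
  → r_3 = 2.6905
beam 4: φ=0°, α=15°
  cosα=0.9659 sinα=0.2588 | (2,3) | tMaxX 0.3416 tMaxY 0.8114 | tΔX 1.0353 tΔY 3.8637
    t=0.3416 [x] (3,3)
    t=0.8114 [y] (3,4)
    t=1.3769 [x] (4,4)
    t=2.4122 [x] (5,4)
    t=3.4475 [x] (6,4) — stop
  → r_4 = 3.4475
beam 5: φ=45°, α=60°
  cosα=0.5000 sinα=0.8660 | (2,3) | tMaxX 0.6600 tMaxY 0.2425 | tΔX 2.0000 tΔY 1.1547
    t=0.2425 [y] (2,4)
    t=0.6600 [x] (3,4)
    t=1.3972 [y] (3,5)
    t=2.5519 [y] (3,6)
    t=2.6600 [x] (4,6)
    t=3.7066 [y] (4,7) — stop
  → r_5 = 3.7066
beam 6: φ=90°, α=105°
  cosα=-0.2588 sinα=0.9659 | (2,3) | tMaxX 2.5887 tMaxY 0.2174 | tΔX 3.8637 tΔY 1.0353
    t=0.2174 [y] (2,4)
    t=1.2527 [y] (2,5) — stop
  → r_6 = 1.2527
beam 7: φ=135°, α=150°
  cosα=-0.8660 sinα=0.5000 | (2,3) | tMaxX 0.7736 tMaxY 0.4200 | tΔX 1.1547 tΔY 2.0000
    t=0.4200 [y] (2,4)
    t=0.7736 [x] (1,4)
    t=1.9283 [x] (0,4) — stop
  → r_7 = 1.9283

ranges = [2.0669, 1.2750, 2.6905, 3.4475, 3.7066, 1.2527, 1.9283]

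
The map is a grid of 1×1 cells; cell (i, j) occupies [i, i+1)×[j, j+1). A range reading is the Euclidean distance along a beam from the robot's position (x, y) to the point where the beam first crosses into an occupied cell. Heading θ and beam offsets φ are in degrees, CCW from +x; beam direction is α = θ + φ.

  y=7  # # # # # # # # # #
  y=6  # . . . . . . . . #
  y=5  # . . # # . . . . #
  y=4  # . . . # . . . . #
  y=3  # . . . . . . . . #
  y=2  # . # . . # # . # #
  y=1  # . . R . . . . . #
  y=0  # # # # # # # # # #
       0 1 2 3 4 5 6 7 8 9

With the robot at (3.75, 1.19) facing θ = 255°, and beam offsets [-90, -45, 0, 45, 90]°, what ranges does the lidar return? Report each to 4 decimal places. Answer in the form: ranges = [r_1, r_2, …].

ranges = [2.8470, 0.3800, 0.1967, 0.2194, 0.7341]

beam 1: φ=-90°, α=165°
  d=(-0.9659,0.2588)  start (3,1)  tX=0.7765 tY=3.1296  stride 1/|dx|=1.0353 1/|dy|=3.8637
    cross x-line → (2,1), t=0.7765
    cross x-line → (1,1), t=1.8117
    cross x-line → (0,1), t=2.8470 (wall)
  → r_1 = 2.8470
beam 2: φ=-45°, α=210°
  d=(-0.8660,-0.5000)  start (3,1)  tX=0.8660 tY=0.3800  stride 1/|dx|=1.1547 1/|dy|=2.0000
    cross y-line → (3,0), t=0.3800 (wall)
  → r_2 = 0.3800
beam 3: φ=0°, α=255°
  d=(-0.2588,-0.9659)  start (3,1)  tX=2.8978 tY=0.1967  stride 1/|dx|=3.8637 1/|dy|=1.0353
    cross y-line → (3,0), t=0.1967 (wall)
  → r_3 = 0.1967
beam 4: φ=45°, α=300°
  d=(0.5000,-0.8660)  start (3,1)  tX=0.5000 tY=0.2194  stride 1/|dx|=2.0000 1/|dy|=1.1547
    cross y-line → (3,0), t=0.2194 (wall)
  → r_4 = 0.2194
beam 5: φ=90°, α=345°
  d=(0.9659,-0.2588)  start (3,1)  tX=0.2588 tY=0.7341  stride 1/|dx|=1.0353 1/|dy|=3.8637
    cross x-line → (4,1), t=0.2588
    cross y-line → (4,0), t=0.7341 (wall)
  → r_5 = 0.7341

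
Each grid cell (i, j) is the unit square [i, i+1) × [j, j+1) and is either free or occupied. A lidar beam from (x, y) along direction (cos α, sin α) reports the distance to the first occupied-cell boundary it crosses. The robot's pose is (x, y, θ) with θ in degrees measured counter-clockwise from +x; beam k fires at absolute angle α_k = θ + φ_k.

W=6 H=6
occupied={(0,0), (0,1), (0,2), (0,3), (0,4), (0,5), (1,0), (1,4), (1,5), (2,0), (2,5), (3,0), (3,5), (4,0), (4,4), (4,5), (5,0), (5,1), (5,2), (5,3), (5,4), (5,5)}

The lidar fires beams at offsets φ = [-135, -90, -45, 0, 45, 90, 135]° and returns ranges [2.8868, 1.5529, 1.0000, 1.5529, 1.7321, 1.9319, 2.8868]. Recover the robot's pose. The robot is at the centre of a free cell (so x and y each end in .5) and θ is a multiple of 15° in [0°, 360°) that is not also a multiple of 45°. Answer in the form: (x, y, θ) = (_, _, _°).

The pose lattice has 14·16 = 224 candidates. Test each by forward raycasting.
  (3.5, 4.5, 30°): beam 1 = 3.6235 ≠ 2.8868 ✗
  (1.5, 1.5, 30°): beam 1 = 0.5176 ≠ 2.8868 ✗
  (3.5, 2.5, 120°): beam 1 = 1.5529 ≠ 2.8868 ✗
  (1.5, 3.5, 60°): beam 1 = 2.5882 ≠ 2.8868 ✗
  …
  (3.5, 3.5, 75°): r_1=2.8868, r_2=1.5529, r_3=1.0000, r_4=1.5529, r_5=1.7321, r_6=1.9319, r_7=2.8868 — all match ✓
No second candidate reproduces the full scan.

(x, y, θ) = (3.5, 3.5, 75°)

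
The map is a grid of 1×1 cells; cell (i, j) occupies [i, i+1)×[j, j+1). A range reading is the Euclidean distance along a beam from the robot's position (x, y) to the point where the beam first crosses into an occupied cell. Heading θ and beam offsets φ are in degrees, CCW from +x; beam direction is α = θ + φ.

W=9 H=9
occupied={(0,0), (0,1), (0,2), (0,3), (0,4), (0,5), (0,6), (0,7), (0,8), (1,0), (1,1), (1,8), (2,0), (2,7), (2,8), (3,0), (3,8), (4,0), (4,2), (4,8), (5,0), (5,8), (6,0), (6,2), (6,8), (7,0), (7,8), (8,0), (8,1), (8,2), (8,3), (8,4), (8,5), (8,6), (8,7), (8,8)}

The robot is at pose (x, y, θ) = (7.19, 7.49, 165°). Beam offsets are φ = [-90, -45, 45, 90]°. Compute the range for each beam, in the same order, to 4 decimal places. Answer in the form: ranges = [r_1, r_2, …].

ranges = [0.5280, 0.5889, 7.1476, 6.7189]

beam 1: φ=-90°, α=75°
  cosα=0.2588 sinα=0.9659 | (7,7) | tMaxX 3.1296 tMaxY 0.5280 | tΔX 3.8637 tΔY 1.0353
    t=0.5280 [y] (7,8) — stop
  → r_1 = 0.5280
beam 2: φ=-45°, α=120°
  cosα=-0.5000 sinα=0.8660 | (7,7) | tMaxX 0.3800 tMaxY 0.5889 | tΔX 2.0000 tΔY 1.1547
    t=0.3800 [x] (6,7)
    t=0.5889 [y] (6,8) — stop
  → r_2 = 0.5889
beam 3: φ=45°, α=210°
  cosα=-0.8660 sinα=-0.5000 | (7,7) | tMaxX 0.2194 tMaxY 0.9800 | tΔX 1.1547 tΔY 2.0000
    t=0.2194 [x] (6,7)
    t=0.9800 [y] (6,6)
    t=1.3741 [x] (5,6)
    t=2.5288 [x] (4,6)
    t=2.9800 [y] (4,5)
    t=3.6835 [x] (3,5)
    t=4.8382 [x] (2,5)
    t=4.9800 [y] (2,4)
    t=5.9929 [x] (1,4)
    t=6.9800 [y] (1,3)
    t=7.1476 [x] (0,3) — stop
  → r_3 = 7.1476
beam 4: φ=90°, α=255°
  cosα=-0.2588 sinα=-0.9659 | (7,7) | tMaxX 0.7341 tMaxY 0.5073 | tΔX 3.8637 tΔY 1.0353
    t=0.5073 [y] (7,6)
    t=0.7341 [x] (6,6)
    t=1.5426 [y] (6,5)
    t=2.5778 [y] (6,4)
    t=3.6131 [y] (6,3)
    t=4.5978 [x] (5,3)
    t=4.6484 [y] (5,2)
    t=5.6837 [y] (5,1)
    t=6.7189 [y] (5,0) — stop
  → r_4 = 6.7189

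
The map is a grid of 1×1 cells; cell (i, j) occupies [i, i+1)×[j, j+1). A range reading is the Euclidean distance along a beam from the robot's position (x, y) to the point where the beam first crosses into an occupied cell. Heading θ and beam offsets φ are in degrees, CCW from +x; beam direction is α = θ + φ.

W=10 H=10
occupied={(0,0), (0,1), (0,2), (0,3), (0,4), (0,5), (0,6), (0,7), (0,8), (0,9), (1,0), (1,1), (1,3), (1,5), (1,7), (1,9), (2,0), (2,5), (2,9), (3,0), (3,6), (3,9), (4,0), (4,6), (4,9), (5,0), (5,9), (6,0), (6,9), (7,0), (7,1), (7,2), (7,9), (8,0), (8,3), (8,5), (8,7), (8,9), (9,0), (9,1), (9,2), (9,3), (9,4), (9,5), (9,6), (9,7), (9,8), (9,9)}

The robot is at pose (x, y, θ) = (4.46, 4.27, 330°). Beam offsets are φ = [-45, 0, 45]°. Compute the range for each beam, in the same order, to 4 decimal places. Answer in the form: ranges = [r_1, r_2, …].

beam 1: φ=-45°, α=285°
  direction (0.2588, -0.9659); cell (4,4); t to first gridline: x 2.0864, y 0.2795 (then +3.8637 / +1.0353)
    (4,3) via y @ 0.2795
    (4,2) via y @ 1.3148
    (5,2) via x @ 2.0864
    (5,1) via y @ 2.3501
    (5,0) via y @ 3.3854  # hit
  → r_1 = 3.3854
beam 2: φ=0°, α=330°
  direction (0.8660, -0.5000); cell (4,4); t to first gridline: x 0.6235, y 0.5400 (then +1.1547 / +2.0000)
    (4,3) via y @ 0.5400
    (5,3) via x @ 0.6235
    (6,3) via x @ 1.7782
    (6,2) via y @ 2.5400
    (7,2) via x @ 2.9329  # hit
  → r_2 = 2.9329
beam 3: φ=45°, α=15°
  direction (0.9659, 0.2588); cell (4,4); t to first gridline: x 0.5590, y 2.8205 (then +1.0353 / +3.8637)
    (5,4) via x @ 0.5590
    (6,4) via x @ 1.5943
    (7,4) via x @ 2.6296
    (7,5) via y @ 2.8205
    (8,5) via x @ 3.6649  # hit
  → r_3 = 3.6649

ranges = [3.3854, 2.9329, 3.6649]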